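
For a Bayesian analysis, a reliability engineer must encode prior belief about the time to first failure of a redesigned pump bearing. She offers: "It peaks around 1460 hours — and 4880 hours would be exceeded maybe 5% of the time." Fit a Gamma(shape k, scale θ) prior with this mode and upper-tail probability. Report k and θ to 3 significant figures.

k ≈ 2.79, θ ≈ 817

Gamma(k,θ) with k>1 has mode (k−1)θ, so θ = 1460/(k−1).
Need P(X < 4880) = 0.95 with θ tied to k this way. Start at k = 2, θ = 1460: P(X<4880) ≈ 0.846.
Too low — raise k to concentrate. Iterating converges to k ≈ 2.79.
Then θ = 1460/(2.79−1) ≈ 817.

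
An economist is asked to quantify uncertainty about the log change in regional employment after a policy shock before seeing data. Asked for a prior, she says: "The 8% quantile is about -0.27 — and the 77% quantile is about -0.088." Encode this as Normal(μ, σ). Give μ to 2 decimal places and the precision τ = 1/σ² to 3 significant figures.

μ = -0.15, τ = 139

The p-quantile of Normal(μ,σ) is μ + z_p·σ, with z_{0.08} = -1.405 and z_{0.77} = 0.7388.
Eliminate σ: μ = (z₂·x₁ − z₁·x₂)/(z₂ − z₁) = (0.7388·-0.27 − (-1.405)·-0.088)/2.144 = -0.15.
Then σ = (x₂ − x₁)/(z₂ − z₁) = (-0.088 − -0.27)/2.144 = 0.08.
Precision τ = 1/σ² = 1/0.08489² = 139.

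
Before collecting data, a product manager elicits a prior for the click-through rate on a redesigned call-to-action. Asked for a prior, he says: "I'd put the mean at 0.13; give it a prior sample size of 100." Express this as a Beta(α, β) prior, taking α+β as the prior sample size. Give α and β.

α = 13, β = 87

Under the effective-sample-size interpretation, Beta(α, β) has prior mean α/(α+β) and prior sample size α+β.
So α+β = 100 and α/(α+β) = 0.13, giving α = 0.13·100 = 13 and β = 100 − 13 = 87.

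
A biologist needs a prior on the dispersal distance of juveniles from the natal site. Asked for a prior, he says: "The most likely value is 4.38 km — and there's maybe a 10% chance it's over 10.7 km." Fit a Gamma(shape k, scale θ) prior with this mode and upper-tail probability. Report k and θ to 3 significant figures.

k ≈ 3.41, θ ≈ 1.82

Gamma(k,θ) with k>1 has mode (k−1)θ, so θ = 4.38/(k−1).
Need P(X < 10.7) = 0.9 with θ tied to k this way. Start at k = 2, θ = 4.38: P(X<10.7) ≈ 0.701.
Too low — raise k to concentrate. Iterating converges to k ≈ 3.41.
Then θ = 4.38/(3.41−1) ≈ 1.82.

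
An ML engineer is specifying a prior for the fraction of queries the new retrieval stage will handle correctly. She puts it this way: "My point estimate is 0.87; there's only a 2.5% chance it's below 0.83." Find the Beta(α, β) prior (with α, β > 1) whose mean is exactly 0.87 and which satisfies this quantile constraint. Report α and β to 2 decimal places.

α ≈ 264.07, β ≈ 39.46

With mean 0.87 fixed, write α = 0.87s, β = 0.13s where s = α+β.
Need P(θ < 0.83) = 0.025 under Beta(0.87s, 0.13s). Normal approximation: (q−m)/√(m(1−m)/s) ≈ z_{0.025} = -1.96, so s ≈ 0.87·0.13·(-1.96)²/(0.83−0.87)² = 271.5.
At s = 271.5: P(θ<0.83) ≈ 0.032. Adjusting to match 0.025 gives s ≈ 303.53.
So α = 0.87·303.53 ≈ 264.07, β = 0.13·303.53 ≈ 39.46.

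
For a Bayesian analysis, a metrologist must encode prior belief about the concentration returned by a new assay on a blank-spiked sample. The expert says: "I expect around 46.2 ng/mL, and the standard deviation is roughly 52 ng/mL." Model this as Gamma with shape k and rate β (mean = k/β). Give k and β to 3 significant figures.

k ≈ 0.789, β ≈ 0.0171

For Gamma(k, rate β): mean = k/β, variance = k/β², so CV = 1/√k.
CV = SD/mean = 52/46.2 = 1.126, hence k = 1/CV² = 0.789.
Then β = k/mean = 0.789/46.2 = 0.0171.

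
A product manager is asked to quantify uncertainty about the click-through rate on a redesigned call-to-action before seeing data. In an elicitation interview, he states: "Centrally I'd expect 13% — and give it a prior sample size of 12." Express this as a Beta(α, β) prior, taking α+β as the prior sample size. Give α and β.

Under the effective-sample-size interpretation, Beta(α, β) has prior mean α/(α+β) and prior sample size α+β.
So α+β = 12 and α/(α+β) = 0.13, giving α = 0.13·12 = 1.56 and β = 12 − 1.56 = 10.44.

α = 1.56, β = 10.44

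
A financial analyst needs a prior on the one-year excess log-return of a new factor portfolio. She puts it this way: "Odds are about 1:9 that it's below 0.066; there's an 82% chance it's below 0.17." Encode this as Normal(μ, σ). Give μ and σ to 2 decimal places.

μ = 0.13, σ = 0.05

For Normal(μ,σ), the p-quantile is μ + z_p·σ. Here z_{0.1} = -1.282, z_{0.82} = 0.9154.
So 0.066 = μ − 1.282σ and 0.17 = μ + 0.9154σ.
Subtracting: σ = (0.17 − 0.066)/(0.9154 − (-1.282)) = 0.05.
Then μ = 0.066 − (-1.282)·0.05 = 0.13.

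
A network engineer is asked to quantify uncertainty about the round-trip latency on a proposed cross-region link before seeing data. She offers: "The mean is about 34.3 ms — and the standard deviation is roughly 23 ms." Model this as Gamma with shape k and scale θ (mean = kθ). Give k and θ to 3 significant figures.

For Gamma(k, scale θ): mean = kθ, variance = kθ², so CV = 1/√k.
CV = SD/mean = 23/34.3 = 0.6706, hence k = 1/CV² = 2.22.
Then θ = mean/k = 34.3/2.22 = 15.4.

k ≈ 2.22, θ ≈ 15.4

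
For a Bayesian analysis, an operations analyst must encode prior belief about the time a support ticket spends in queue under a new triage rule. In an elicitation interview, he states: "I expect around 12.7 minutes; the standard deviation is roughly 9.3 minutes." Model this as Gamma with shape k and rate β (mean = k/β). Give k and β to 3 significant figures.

For Gamma(k, rate β): mean = k/β, variance = k/β², so CV = 1/√k.
CV = SD/mean = 9.3/12.7 = 0.7323, hence k = 1/CV² = 1.86.
Then β = k/mean = 1.86/12.7 = 0.147.

k ≈ 1.86, β ≈ 0.147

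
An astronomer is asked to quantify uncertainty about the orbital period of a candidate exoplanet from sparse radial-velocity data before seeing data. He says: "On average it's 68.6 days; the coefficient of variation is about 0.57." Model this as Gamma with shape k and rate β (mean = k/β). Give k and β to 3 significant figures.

For Gamma(k, rate β): mean = k/β, variance = k/β², so CV = 1/√k.
CV = 0.57, hence k = 1/CV² = 3.08.
Then β = k/mean = 3.08/68.6 = 0.0449.

k ≈ 3.08, β ≈ 0.0449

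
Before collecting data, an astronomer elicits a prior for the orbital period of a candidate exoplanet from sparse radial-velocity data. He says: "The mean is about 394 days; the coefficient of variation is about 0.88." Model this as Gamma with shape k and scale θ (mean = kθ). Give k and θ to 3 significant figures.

k ≈ 1.29, θ ≈ 305

For Gamma(k, scale θ): mean = kθ, variance = kθ², so CV = 1/√k.
CV = 0.88, hence k = 1/CV² = 1.29.
Then θ = mean/k = 394/1.29 = 305.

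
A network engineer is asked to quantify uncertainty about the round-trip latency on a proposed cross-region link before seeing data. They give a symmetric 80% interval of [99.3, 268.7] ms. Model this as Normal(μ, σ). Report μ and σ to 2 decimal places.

A symmetric 80% interval runs μ ± z·σ with z = 1.282.
Half-width = 84.7, so σ = 84.7/1.282 = 66.09.
μ is the interval midpoint, 184.00.

μ = 184.00, σ = 66.09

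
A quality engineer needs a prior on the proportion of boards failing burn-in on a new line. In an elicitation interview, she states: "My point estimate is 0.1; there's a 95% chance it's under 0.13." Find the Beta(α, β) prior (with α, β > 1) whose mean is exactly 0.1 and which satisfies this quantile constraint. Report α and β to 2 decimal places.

α ≈ 29.78, β ≈ 268.03

With mean 0.1 fixed, write α = 0.1s, β = 0.9s where s = α+β.
Need P(θ < 0.13) = 0.95 under Beta(0.1s, 0.9s). Normal approximation: (q−m)/√(m(1−m)/s) ≈ z_{0.95} = 1.64, so s ≈ 0.1·0.9·(1.64)²/(0.13−0.1)² = 270.6.
At s = 270.6: P(θ<0.13) ≈ 0.942. Adjusting to match 0.95 gives s ≈ 297.81.
So α = 0.1·297.81 ≈ 29.78, β = 0.9·297.81 ≈ 268.03.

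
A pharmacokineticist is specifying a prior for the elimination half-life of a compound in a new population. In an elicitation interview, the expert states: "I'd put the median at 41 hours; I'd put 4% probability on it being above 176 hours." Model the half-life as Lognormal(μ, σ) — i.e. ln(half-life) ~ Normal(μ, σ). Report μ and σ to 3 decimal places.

If T ~ Lognormal(μ,σ) then ln T ~ Normal(μ,σ), so the p-quantile of ln T is μ + z_p·σ.
ln(41) = 3.714 and ln(176) = 5.17; z_{0.5} = 0, z_{0.96} = 1.751.
σ = (5.17 − 3.714)/(1.751 − (0)) = 0.832.
μ = 3.714 − (0)·0.832 = 3.714.

μ ≈ 3.714, σ ≈ 0.832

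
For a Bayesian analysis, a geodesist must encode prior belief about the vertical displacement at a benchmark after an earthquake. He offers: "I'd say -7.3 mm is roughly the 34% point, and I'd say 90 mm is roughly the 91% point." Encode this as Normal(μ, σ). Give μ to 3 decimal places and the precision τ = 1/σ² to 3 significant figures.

μ = 15.591, τ = 0.000325

For Normal(μ,σ), the p-quantile is μ + z_p·σ. Here z_{0.34} = -0.4125, z_{0.91} = 1.341.
So -7.3 = μ − 0.4125σ and 90 = μ + 1.341σ.
Subtracting: σ = (90 − -7.3)/(1.341 − (-0.4125)) = 55.498.
Then μ = -7.3 − (-0.4125)·55.498 = 15.591.
Precision τ = 1/σ² = 1/55.5² = 0.000325.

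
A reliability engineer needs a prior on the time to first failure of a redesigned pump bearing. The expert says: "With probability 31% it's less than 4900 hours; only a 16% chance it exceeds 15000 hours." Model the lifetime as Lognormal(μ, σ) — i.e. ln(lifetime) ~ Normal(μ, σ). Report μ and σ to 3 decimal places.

If T ~ Lognormal(μ,σ) then ln T ~ Normal(μ,σ), so the p-quantile of ln T is μ + z_p·σ.
ln(4900) = 8.497 and ln(15000) = 9.616; z_{0.31} = -0.4959, z_{0.84} = 0.9945.
σ = (9.616 − 8.497)/(0.9945 − (-0.4959)) = 0.751.
μ = 8.497 − (-0.4959)·0.751 = 8.869.

μ ≈ 8.869, σ ≈ 0.751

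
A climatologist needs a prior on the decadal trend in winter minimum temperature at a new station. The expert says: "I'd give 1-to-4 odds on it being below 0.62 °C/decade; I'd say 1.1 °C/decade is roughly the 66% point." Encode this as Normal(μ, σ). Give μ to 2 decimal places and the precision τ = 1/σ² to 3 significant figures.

μ = 0.94, τ = 6.83

For Normal(μ,σ), the p-quantile is μ + z_p·σ. Here z_{0.2} = -0.8416, z_{0.66} = 0.4125.
So 0.62 = μ − 0.8416σ and 1.1 = μ + 0.4125σ.
Subtracting: σ = (1.1 − 0.62)/(0.4125 − (-0.8416)) = 0.38.
Then μ = 0.62 − (-0.8416)·0.38 = 0.94.
Precision τ = 1/σ² = 1/0.3827² = 6.83.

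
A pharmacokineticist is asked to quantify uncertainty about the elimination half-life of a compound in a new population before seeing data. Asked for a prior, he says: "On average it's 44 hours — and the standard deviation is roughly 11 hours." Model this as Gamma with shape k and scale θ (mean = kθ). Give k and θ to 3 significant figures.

For Gamma(k, scale θ): mean = kθ, variance = kθ², so CV = 1/√k.
CV = SD/mean = 11/44 = 0.25, hence k = 1/CV² = 16.
Then θ = mean/k = 44/16 = 2.75.

k ≈ 16, θ ≈ 2.75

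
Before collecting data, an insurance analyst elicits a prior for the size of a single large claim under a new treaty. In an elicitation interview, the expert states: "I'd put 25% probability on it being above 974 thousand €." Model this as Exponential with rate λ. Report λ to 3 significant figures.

λ ≈ 0.00142

P(T > 974.0) = e^(−λ·974.0) = 0.25, so λ = −ln(0.25)/974.0 = 0.00142.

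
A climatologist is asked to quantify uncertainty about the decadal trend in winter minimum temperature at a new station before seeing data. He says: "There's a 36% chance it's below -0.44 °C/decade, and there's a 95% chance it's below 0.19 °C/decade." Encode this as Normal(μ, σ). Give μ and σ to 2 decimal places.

The p-quantile of Normal(μ,σ) is μ + z_p·σ, with z_{0.36} = -0.3585 and z_{0.95} = 1.645.
Eliminate σ: μ = (z₂·x₁ − z₁·x₂)/(z₂ − z₁) = (1.645·-0.44 − (-0.3585)·0.19)/2.003 = -0.33.
Then σ = (x₂ − x₁)/(z₂ − z₁) = (0.19 − -0.44)/2.003 = 0.31.

μ = -0.33, σ = 0.31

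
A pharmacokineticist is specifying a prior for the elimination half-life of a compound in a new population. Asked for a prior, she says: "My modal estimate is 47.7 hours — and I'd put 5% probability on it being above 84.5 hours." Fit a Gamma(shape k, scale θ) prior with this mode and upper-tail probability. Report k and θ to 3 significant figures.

Gamma(k,θ) with k>1 has mode (k−1)θ, so θ = 47.7/(k−1).
Need P(X < 84.5) = 0.95 with θ tied to k this way. Start at k = 2, θ = 47.7: P(X<84.5) ≈ 0.529.
Too low — raise k to concentrate. Iterating converges to k ≈ 9.53.
Then θ = 47.7/(9.53−1) ≈ 5.59.

k ≈ 9.53, θ ≈ 5.59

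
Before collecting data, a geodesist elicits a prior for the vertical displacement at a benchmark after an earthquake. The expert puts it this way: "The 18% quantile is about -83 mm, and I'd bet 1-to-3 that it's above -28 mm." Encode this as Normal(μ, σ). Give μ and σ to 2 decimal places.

μ = -51.33, σ = 34.59

For Normal(μ,σ), the p-quantile is μ + z_p·σ. Here z_{0.18} = -0.9154, z_{0.75} = 0.6745.
So -83 = μ − 0.9154σ and -28 = μ + 0.6745σ.
Subtracting: σ = (-28 − -83)/(0.6745 − (-0.9154)) = 34.59.
Then μ = -83 − (-0.9154)·34.59 = -51.33.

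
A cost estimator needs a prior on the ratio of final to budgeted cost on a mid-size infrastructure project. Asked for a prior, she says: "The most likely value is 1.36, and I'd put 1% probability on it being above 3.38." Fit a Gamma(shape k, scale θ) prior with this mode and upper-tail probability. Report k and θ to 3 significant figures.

Gamma(k,θ) with k>1 has mode (k−1)θ, so θ = 1.36/(k−1).
Need P(X < 3.38) = 0.99 with θ tied to k this way. Start at k = 2, θ = 1.36: P(X<3.38) ≈ 0.710.
Too low — raise k to concentrate. Iterating converges to k ≈ 6.67.
Then θ = 1.36/(6.67−1) ≈ 0.24.

k ≈ 6.67, θ ≈ 0.24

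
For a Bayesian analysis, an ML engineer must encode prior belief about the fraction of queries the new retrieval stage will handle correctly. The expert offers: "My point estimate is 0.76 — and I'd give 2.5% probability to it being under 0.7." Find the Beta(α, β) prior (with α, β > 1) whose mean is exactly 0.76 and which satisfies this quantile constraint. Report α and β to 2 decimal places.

α ≈ 158.97, β ≈ 50.20

With mean 0.76 fixed, write α = 0.76s, β = 0.24s where s = α+β.
Need P(θ < 0.7) = 0.025 under Beta(0.76s, 0.24s). Normal approximation: (q−m)/√(m(1−m)/s) ≈ z_{0.025} = -1.96, so s ≈ 0.76·0.24·(-1.96)²/(0.7−0.76)² = 194.6.
At s = 194.6: P(θ<0.7) ≈ 0.029. Adjusting to match 0.025 gives s ≈ 209.17.
So α = 0.76·209.17 ≈ 158.97, β = 0.24·209.17 ≈ 50.20.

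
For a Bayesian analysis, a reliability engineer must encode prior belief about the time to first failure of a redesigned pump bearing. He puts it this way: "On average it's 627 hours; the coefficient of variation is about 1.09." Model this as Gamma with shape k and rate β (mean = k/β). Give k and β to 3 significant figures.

For Gamma(k, rate β): mean = k/β, variance = k/β², so CV = 1/√k.
CV = 1.09, hence k = 1/CV² = 0.842.
Then β = k/mean = 0.842/627 = 0.00134.

k ≈ 0.842, β ≈ 0.00134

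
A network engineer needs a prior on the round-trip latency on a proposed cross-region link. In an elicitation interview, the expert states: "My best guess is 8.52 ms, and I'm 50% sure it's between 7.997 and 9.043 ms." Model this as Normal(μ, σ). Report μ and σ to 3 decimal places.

μ = 8.520, σ = 0.775

A symmetric 50% interval runs μ ± z·σ with z = 0.6745.
Half-width = 0.523, so σ = 0.523/0.6745 = 0.775.
μ is the stated best guess, 8.520.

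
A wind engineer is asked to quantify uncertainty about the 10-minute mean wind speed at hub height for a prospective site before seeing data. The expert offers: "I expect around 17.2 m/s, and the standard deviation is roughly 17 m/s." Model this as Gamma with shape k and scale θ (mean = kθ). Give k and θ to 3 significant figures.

For Gamma(k, scale θ): mean = kθ, variance = kθ², so CV = 1/√k.
CV = SD/mean = 17/17.2 = 0.9884, hence k = 1/CV² = 1.02.
Then θ = mean/k = 17.2/1.02 = 16.8.

k ≈ 1.02, θ ≈ 16.8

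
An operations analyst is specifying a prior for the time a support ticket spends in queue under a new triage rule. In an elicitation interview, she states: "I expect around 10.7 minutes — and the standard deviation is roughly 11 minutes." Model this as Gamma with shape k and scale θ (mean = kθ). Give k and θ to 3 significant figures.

For Gamma(k, scale θ): mean = kθ, variance = kθ², so CV = 1/√k.
CV = SD/mean = 11/10.7 = 1.028, hence k = 1/CV² = 0.946.
Then θ = mean/k = 10.7/0.946 = 11.3.

k ≈ 0.946, θ ≈ 11.3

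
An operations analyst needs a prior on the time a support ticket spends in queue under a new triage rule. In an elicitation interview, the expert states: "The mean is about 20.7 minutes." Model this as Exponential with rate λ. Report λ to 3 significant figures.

Exponential mean = 1/λ, so λ = 1/20.7 = 0.0483.

λ ≈ 0.0483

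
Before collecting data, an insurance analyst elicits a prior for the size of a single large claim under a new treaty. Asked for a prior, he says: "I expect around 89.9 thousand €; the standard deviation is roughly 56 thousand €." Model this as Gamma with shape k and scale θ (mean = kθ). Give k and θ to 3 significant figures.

For Gamma(k, scale θ): mean = kθ, variance = kθ², so CV = 1/√k.
CV = SD/mean = 56/89.9 = 0.6229, hence k = 1/CV² = 2.58.
Then θ = mean/k = 89.9/2.58 = 34.9.

k ≈ 2.58, θ ≈ 34.9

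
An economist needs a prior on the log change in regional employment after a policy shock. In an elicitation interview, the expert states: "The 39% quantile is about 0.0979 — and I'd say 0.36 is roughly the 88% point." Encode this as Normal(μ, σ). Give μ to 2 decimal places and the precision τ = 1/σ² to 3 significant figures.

μ = 0.15, τ = 30.8

The p-quantile of Normal(μ,σ) is μ + z_p·σ, with z_{0.39} = -0.2793 and z_{0.88} = 1.175.
Eliminate σ: μ = (z₂·x₁ − z₁·x₂)/(z₂ − z₁) = (1.175·0.0979 − (-0.2793)·0.36)/1.454 = 0.15.
Then σ = (x₂ − x₁)/(z₂ − z₁) = (0.36 − 0.0979)/1.454 = 0.18.
Precision τ = 1/σ² = 1/0.1802² = 30.8.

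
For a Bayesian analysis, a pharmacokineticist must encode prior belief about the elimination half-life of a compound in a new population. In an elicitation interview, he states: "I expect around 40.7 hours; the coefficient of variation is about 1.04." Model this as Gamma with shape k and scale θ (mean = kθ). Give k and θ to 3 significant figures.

k ≈ 0.925, θ ≈ 44

For Gamma(k, scale θ): mean = kθ, variance = kθ², so CV = 1/√k.
CV = 1.04, hence k = 1/CV² = 0.925.
Then θ = mean/k = 40.7/0.925 = 44.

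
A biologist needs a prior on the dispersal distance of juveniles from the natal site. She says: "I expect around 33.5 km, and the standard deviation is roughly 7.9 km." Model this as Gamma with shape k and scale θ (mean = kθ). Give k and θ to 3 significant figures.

For Gamma(k, scale θ): mean = kθ, variance = kθ², so CV = 1/√k.
CV = SD/mean = 7.9/33.5 = 0.2358, hence k = 1/CV² = 18.
Then θ = mean/k = 33.5/18 = 1.86.

k ≈ 18, θ ≈ 1.86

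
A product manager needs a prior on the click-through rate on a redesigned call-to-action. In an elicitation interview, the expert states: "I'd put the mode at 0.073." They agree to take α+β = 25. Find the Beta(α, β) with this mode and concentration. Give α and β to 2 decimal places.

α = 2.68, β = 22.32

For α,β > 1 the Beta mode is (α−1)/(α+β−2). With α+β = 25, the mode is (α−1)/23.
Set (α−1)/23 = 0.073 → α = 1 + 0.073·23 = 2.68.
β = 25 − α = 22.32.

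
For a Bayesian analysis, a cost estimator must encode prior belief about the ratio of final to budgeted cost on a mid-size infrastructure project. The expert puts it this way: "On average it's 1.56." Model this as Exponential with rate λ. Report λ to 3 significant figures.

λ ≈ 0.641

Exponential mean = 1/λ, so λ = 1/1.56 = 0.641.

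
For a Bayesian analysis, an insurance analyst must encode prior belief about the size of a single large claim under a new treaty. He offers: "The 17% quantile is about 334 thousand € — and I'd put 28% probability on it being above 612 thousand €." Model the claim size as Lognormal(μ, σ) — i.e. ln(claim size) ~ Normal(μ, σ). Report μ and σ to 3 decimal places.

If T ~ Lognormal(μ,σ) then ln T ~ Normal(μ,σ), so the p-quantile of ln T is μ + z_p·σ.
ln(334) = 5.811 and ln(612) = 6.417; z_{0.17} = -0.9542, z_{0.72} = 0.5828.
σ = (6.417 − 5.811)/(0.5828 − (-0.9542)) = 0.394.
μ = 5.811 − (-0.9542)·0.394 = 6.187.

μ ≈ 6.187, σ ≈ 0.394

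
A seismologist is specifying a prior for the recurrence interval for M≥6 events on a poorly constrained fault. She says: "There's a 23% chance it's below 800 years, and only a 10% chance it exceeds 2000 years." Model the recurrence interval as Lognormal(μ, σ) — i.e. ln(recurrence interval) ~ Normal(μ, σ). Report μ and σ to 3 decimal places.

μ ≈ 7.020, σ ≈ 0.454

If T ~ Lognormal(μ,σ) then ln T ~ Normal(μ,σ), so the p-quantile of ln T is μ + z_p·σ.
ln(800) = 6.685 and ln(2000) = 7.601; z_{0.23} = -0.7388, z_{0.9} = 1.282.
σ = (7.601 − 6.685)/(1.282 − (-0.7388)) = 0.454.
μ = 6.685 − (-0.7388)·0.454 = 7.020.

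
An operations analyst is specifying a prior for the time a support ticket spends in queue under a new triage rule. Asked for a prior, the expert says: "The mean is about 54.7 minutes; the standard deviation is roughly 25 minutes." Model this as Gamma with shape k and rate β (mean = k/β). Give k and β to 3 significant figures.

k ≈ 4.79, β ≈ 0.0875

For Gamma(k, rate β): mean = k/β, variance = k/β², so CV = 1/√k.
CV = SD/mean = 25/54.7 = 0.457, hence k = 1/CV² = 4.79.
Then β = k/mean = 4.79/54.7 = 0.0875.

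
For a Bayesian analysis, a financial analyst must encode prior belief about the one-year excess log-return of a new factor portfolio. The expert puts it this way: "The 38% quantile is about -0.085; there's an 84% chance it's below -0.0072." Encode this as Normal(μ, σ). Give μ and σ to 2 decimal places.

For Normal(μ,σ), the p-quantile is μ + z_p·σ. Here z_{0.38} = -0.3055, z_{0.84} = 0.9945.
So -0.085 = μ − 0.3055σ and -0.0072 = μ + 0.9945σ.
Subtracting: σ = (-0.0072 − -0.085)/(0.9945 − (-0.3055)) = 0.06.
Then μ = -0.085 − (-0.3055)·0.06 = -0.07.

μ = -0.07, σ = 0.06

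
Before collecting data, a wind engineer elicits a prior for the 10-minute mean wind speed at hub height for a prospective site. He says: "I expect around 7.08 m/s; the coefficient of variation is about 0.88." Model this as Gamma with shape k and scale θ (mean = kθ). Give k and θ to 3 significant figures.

For Gamma(k, scale θ): mean = kθ, variance = kθ², so CV = 1/√k.
CV = 0.88, hence k = 1/CV² = 1.29.
Then θ = mean/k = 7.08/1.29 = 5.48.

k ≈ 1.29, θ ≈ 5.48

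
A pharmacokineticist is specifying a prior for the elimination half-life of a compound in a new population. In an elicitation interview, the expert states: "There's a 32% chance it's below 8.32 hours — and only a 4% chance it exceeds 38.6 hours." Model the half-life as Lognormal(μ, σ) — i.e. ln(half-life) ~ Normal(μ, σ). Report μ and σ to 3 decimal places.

μ ≈ 2.442, σ ≈ 0.692

If T ~ Lognormal(μ,σ) then ln T ~ Normal(μ,σ), so the p-quantile of ln T is μ + z_p·σ.
ln(8.32) = 2.119 and ln(38.6) = 3.653; z_{0.32} = -0.4677, z_{0.96} = 1.751.
σ = (3.653 − 2.119)/(1.751 − (-0.4677)) = 0.692.
μ = 2.119 − (-0.4677)·0.692 = 2.442.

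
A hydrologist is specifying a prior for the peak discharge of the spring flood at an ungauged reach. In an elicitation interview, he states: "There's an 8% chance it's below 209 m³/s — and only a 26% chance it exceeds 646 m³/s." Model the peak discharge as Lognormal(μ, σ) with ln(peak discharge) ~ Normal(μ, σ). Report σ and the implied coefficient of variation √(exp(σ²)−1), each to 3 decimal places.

If T ~ Lognormal(μ,σ) then ln T ~ Normal(μ,σ), so the p-quantile of ln T is μ + z_p·σ.
ln(209) = 5.342 and ln(646) = 6.471; z_{0.08} = -1.405, z_{0.74} = 0.6433.
σ = (6.471 − 5.342)/(0.6433 − (-1.405)) = 0.551.
μ = 5.342 − (-1.405)·0.551 = 6.116.
CV = √(exp(σ²)−1) = √(exp(0.3035)−1) = 0.595.

σ ≈ 0.551, CV ≈ 0.595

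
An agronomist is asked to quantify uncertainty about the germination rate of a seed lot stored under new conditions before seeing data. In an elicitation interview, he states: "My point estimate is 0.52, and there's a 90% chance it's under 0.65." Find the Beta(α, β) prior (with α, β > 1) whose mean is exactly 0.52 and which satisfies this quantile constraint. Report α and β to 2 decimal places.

α ≈ 12.36, β ≈ 11.41

With mean 0.52 fixed, write α = 0.52s, β = 0.48s where s = α+β.
Need P(θ < 0.65) = 0.9 under Beta(0.52s, 0.48s). Normal approximation: (q−m)/√(m(1−m)/s) ≈ z_{0.9} = 1.28, so s ≈ 0.52·0.48·(1.28)²/(0.65−0.52)² = 24.3.
At s = 24.3: P(θ<0.65) ≈ 0.902. Adjusting to match 0.9 gives s ≈ 23.77.
So α = 0.52·23.77 ≈ 12.36, β = 0.48·23.77 ≈ 11.41.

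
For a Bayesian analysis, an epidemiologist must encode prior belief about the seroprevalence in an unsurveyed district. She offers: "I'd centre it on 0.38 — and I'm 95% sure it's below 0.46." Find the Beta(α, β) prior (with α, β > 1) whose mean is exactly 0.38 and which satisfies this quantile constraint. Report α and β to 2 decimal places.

α ≈ 38.80, β ≈ 63.31

With mean 0.38 fixed, write α = 0.38s, β = 0.62s where s = α+β.
Need P(θ < 0.46) = 0.95 under Beta(0.38s, 0.62s). Normal approximation: (q−m)/√(m(1−m)/s) ≈ z_{0.95} = 1.64, so s ≈ 0.38·0.62·(1.64)²/(0.46−0.38)² = 99.6.
At s = 99.6: P(θ<0.46) ≈ 0.948. Adjusting to match 0.95 gives s ≈ 102.11.
So α = 0.38·102.11 ≈ 38.80, β = 0.62·102.11 ≈ 63.31.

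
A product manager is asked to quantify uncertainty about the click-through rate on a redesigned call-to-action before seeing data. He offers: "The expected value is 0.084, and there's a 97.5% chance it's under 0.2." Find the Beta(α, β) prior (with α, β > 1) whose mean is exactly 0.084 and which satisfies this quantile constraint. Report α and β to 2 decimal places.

α ≈ 2.69, β ≈ 29.31

With mean 0.084 fixed, write α = 0.084s, β = 0.916s where s = α+β.
Need P(θ < 0.2) = 0.975 under Beta(0.084s, 0.916s). Normal approximation: (q−m)/√(m(1−m)/s) ≈ z_{0.975} = 1.96, so s ≈ 0.084·0.916·(1.96)²/(0.2−0.084)² = 22.0.
At s = 22.0: P(θ<0.2) ≈ 0.954. Adjusting to match 0.975 gives s ≈ 32.00.
So α = 0.084·32.00 ≈ 2.69, β = 0.916·32.00 ≈ 29.31.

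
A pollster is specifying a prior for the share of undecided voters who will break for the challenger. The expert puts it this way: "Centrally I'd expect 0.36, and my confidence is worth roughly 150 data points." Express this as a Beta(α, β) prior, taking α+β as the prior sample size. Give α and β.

α = 54, β = 96

Under the effective-sample-size interpretation, Beta(α, β) has prior mean α/(α+β) and prior sample size α+β.
So α+β = 150 and α/(α+β) = 0.36, giving α = 0.36·150 = 54 and β = 150 − 54 = 96.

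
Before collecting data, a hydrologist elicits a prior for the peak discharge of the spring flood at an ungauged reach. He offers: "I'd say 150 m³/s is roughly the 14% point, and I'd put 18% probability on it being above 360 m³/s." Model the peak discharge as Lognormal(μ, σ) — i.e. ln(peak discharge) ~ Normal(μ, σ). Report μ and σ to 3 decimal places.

μ ≈ 5.485, σ ≈ 0.439

If T ~ Lognormal(μ,σ) then ln T ~ Normal(μ,σ), so the p-quantile of ln T is μ + z_p·σ.
ln(150) = 5.011 and ln(360) = 5.886; z_{0.14} = -1.08, z_{0.82} = 0.9154.
σ = (5.886 − 5.011)/(0.9154 − (-1.08)) = 0.439.
μ = 5.011 − (-1.08)·0.439 = 5.485.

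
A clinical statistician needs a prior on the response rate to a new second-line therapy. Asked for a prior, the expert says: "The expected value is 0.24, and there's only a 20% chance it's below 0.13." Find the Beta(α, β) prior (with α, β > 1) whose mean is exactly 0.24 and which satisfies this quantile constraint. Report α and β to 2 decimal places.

α ≈ 2.65, β ≈ 8.38

With mean 0.24 fixed, write α = 0.24s, β = 0.76s where s = α+β.
Need P(θ < 0.13) = 0.2 under Beta(0.24s, 0.76s). Normal approximation: (q−m)/√(m(1−m)/s) ≈ z_{0.2} = -0.842, so s ≈ 0.24·0.76·(-0.842)²/(0.13−0.24)² = 10.7.
At s = 10.7: P(θ<0.13) ≈ 0.205. Adjusting to match 0.2 gives s ≈ 11.03.
So α = 0.24·11.03 ≈ 2.65, β = 0.76·11.03 ≈ 8.38.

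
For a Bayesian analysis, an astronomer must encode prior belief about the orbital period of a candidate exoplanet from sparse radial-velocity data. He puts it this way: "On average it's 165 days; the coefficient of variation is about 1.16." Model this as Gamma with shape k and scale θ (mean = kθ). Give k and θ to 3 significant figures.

k ≈ 0.743, θ ≈ 222

For Gamma(k, scale θ): mean = kθ, variance = kθ², so CV = 1/√k.
CV = 1.16, hence k = 1/CV² = 0.743.
Then θ = mean/k = 165/0.743 = 222.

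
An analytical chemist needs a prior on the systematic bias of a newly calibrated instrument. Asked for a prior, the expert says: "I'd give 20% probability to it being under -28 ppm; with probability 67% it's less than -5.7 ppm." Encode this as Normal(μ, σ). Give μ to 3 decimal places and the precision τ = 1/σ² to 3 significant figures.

The p-quantile of Normal(μ,σ) is μ + z_p·σ, with z_{0.2} = -0.8416 and z_{0.67} = 0.4399.
Eliminate σ: μ = (z₂·x₁ − z₁·x₂)/(z₂ − z₁) = (0.4399·-28 − (-0.8416)·-5.7)/1.282 = -13.355.
Then σ = (x₂ − x₁)/(z₂ − z₁) = (-5.7 − -28)/1.282 = 17.401.
Precision τ = 1/σ² = 1/17.4² = 0.0033.

μ = -13.355, τ = 0.0033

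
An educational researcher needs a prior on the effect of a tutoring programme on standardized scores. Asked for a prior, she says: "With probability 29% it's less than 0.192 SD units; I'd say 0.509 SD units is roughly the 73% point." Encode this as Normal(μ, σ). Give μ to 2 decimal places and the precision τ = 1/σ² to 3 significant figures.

μ = 0.34, τ = 13.5

For Normal(μ,σ), the p-quantile is μ + z_p·σ. Here z_{0.29} = -0.5534, z_{0.73} = 0.6128.
So 0.192 = μ − 0.5534σ and 0.509 = μ + 0.6128σ.
Subtracting: σ = (0.509 − 0.192)/(0.6128 − (-0.5534)) = 0.27.
Then μ = 0.192 − (-0.5534)·0.27 = 0.34.
Precision τ = 1/σ² = 1/0.2718² = 13.5.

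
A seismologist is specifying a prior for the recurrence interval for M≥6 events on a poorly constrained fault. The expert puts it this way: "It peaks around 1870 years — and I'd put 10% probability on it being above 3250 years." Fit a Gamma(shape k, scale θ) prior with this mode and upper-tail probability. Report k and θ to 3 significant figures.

Gamma(k,θ) with k>1 has mode (k−1)θ, so θ = 1870/(k−1).
Need P(X < 3250) = 0.9 with θ tied to k this way. Start at k = 2, θ = 1870: P(X<3250) ≈ 0.518.
Too low — raise k to concentrate. Iterating converges to k ≈ 7.21.
Then θ = 1870/(7.21−1) ≈ 301.

k ≈ 7.21, θ ≈ 301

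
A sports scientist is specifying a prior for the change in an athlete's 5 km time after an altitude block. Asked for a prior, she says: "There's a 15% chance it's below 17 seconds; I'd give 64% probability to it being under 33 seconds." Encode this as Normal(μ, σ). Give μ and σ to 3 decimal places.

The p-quantile of Normal(μ,σ) is μ + z_p·σ, with z_{0.15} = -1.036 and z_{0.64} = 0.3585.
Eliminate σ: μ = (z₂·x₁ − z₁·x₂)/(z₂ − z₁) = (0.3585·17 − (-1.036)·33)/1.395 = 28.888.
Then σ = (x₂ − x₁)/(z₂ − z₁) = (33 − 17)/1.395 = 11.470.

μ = 28.888, σ = 11.470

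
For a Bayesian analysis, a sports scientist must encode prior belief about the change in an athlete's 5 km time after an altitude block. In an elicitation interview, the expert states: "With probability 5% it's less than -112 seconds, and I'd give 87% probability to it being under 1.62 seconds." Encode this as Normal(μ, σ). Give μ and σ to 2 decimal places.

The p-quantile of Normal(μ,σ) is μ + z_p·σ, with z_{0.05} = -1.645 and z_{0.87} = 1.126.
Eliminate σ: μ = (z₂·x₁ − z₁·x₂)/(z₂ − z₁) = (1.126·-112 − (-1.645)·1.62)/2.771 = -44.56.
Then σ = (x₂ − x₁)/(z₂ − z₁) = (1.62 − -112)/2.771 = 41.00.

μ = -44.56, σ = 41.00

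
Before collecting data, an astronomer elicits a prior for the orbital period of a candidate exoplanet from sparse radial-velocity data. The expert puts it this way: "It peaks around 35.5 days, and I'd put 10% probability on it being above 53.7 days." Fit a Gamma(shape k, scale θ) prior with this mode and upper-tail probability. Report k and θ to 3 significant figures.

k ≈ 11.9, θ ≈ 3.27

Gamma(k,θ) with k>1 has mode (k−1)θ, so θ = 35.5/(k−1).
Need P(X < 53.7) = 0.9 with θ tied to k this way. Start at k = 2, θ = 35.5: P(X<53.7) ≈ 0.446.
Too low — raise k to concentrate. Iterating converges to k ≈ 11.9.
Then θ = 35.5/(11.9−1) ≈ 3.27.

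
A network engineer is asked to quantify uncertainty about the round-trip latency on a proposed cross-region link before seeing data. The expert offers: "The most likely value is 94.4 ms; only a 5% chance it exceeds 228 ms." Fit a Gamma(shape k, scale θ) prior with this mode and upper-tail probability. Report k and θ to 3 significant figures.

Gamma(k,θ) with k>1 has mode (k−1)θ, so θ = 94.4/(k−1).
Need P(X < 228) = 0.95 with θ tied to k this way. Start at k = 2, θ = 94.4: P(X<228) ≈ 0.695.
Too low — raise k to concentrate. Iterating converges to k ≈ 4.51.
Then θ = 94.4/(4.51−1) ≈ 26.9.

k ≈ 4.51, θ ≈ 26.9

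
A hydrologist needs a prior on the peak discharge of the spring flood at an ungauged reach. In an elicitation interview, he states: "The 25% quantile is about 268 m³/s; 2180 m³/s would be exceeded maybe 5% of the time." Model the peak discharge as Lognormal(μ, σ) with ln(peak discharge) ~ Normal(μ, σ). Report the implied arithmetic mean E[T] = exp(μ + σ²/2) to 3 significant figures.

If T ~ Lognormal(μ,σ) then ln T ~ Normal(μ,σ), so the p-quantile of ln T is μ + z_p·σ.
ln(268) = 5.591 and ln(2180) = 7.687; z_{0.25} = -0.6745, z_{0.95} = 1.645.
σ = (7.687 − 5.591)/(1.645 − (-0.6745)) = 0.904.
μ = 5.591 − (-0.6745)·0.904 = 6.201.
E[T] = exp(μ + σ²/2) = exp(6.201 + 0.4084) = 742 m³/s.

E[T] ≈ 742 m³/s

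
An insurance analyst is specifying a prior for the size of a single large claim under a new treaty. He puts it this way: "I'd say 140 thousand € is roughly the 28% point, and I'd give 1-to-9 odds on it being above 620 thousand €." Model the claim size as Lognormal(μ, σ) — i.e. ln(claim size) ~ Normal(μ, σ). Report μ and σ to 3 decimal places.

If T ~ Lognormal(μ,σ) then ln T ~ Normal(μ,σ), so the p-quantile of ln T is μ + z_p·σ.
ln(140) = 4.942 and ln(620) = 6.43; z_{0.28} = -0.5828, z_{0.9} = 1.282.
σ = (6.43 − 4.942)/(1.282 − (-0.5828)) = 0.798.
μ = 4.942 − (-0.5828)·0.798 = 5.407.

μ ≈ 5.407, σ ≈ 0.798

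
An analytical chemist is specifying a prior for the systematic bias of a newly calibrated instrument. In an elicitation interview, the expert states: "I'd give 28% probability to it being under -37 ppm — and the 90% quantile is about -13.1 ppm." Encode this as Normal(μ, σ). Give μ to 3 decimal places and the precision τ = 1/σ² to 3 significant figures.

μ = -29.528, τ = 0.00609

For Normal(μ,σ), the p-quantile is μ + z_p·σ. Here z_{0.28} = -0.5828, z_{0.9} = 1.282.
So -37 = μ − 0.5828σ and -13.1 = μ + 1.282σ.
Subtracting: σ = (-13.1 − -37)/(1.282 − (-0.5828)) = 12.819.
Then μ = -37 − (-0.5828)·12.819 = -29.528.
Precision τ = 1/σ² = 1/12.82² = 0.00609.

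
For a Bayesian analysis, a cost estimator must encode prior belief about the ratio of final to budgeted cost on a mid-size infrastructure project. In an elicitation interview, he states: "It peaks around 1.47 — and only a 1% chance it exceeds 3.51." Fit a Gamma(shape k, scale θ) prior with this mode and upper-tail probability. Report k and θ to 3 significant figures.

k ≈ 7.26, θ ≈ 0.235

Gamma(k,θ) with k>1 has mode (k−1)θ, so θ = 1.47/(k−1).
Need P(X < 3.51) = 0.99 with θ tied to k this way. Start at k = 2, θ = 1.47: P(X<3.51) ≈ 0.689.
Too low — raise k to concentrate. Iterating converges to k ≈ 7.26.
Then θ = 1.47/(7.26−1) ≈ 0.235.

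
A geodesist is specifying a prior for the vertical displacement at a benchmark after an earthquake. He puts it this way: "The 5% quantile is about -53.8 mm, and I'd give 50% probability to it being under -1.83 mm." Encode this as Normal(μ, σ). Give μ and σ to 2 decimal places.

For Normal(μ,σ), the p-quantile is μ + z_p·σ. Here z_{0.05} = -1.645, z_{0.5} = 0.
So -53.8 = μ − 1.645σ and -1.83 = μ + 0σ.
Subtracting: σ = (-1.83 − -53.8)/(0 − (-1.645)) = 31.60.
Then μ = -53.8 − (-1.645)·31.60 = -1.83.

μ = -1.83, σ = 31.60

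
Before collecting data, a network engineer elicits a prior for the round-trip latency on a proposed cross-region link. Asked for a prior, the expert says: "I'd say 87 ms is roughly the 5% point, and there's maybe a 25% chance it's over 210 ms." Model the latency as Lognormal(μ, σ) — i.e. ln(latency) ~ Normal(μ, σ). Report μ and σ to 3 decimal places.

μ ≈ 5.091, σ ≈ 0.380

If T ~ Lognormal(μ,σ) then ln T ~ Normal(μ,σ), so the p-quantile of ln T is μ + z_p·σ.
ln(87) = 4.466 and ln(210) = 5.347; z_{0.05} = -1.645, z_{0.75} = 0.6745.
σ = (5.347 − 4.466)/(0.6745 − (-1.645)) = 0.380.
μ = 4.466 − (-1.645)·0.380 = 5.091.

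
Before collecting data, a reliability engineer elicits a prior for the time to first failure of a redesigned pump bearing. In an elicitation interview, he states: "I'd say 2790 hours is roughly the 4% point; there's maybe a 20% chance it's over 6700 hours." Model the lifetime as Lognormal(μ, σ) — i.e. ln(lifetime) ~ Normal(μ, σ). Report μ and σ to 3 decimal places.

If T ~ Lognormal(μ,σ) then ln T ~ Normal(μ,σ), so the p-quantile of ln T is μ + z_p·σ.
ln(2790) = 7.934 and ln(6700) = 8.81; z_{0.04} = -1.751, z_{0.8} = 0.8416.
σ = (8.81 − 7.934)/(0.8416 − (-1.751)) = 0.338.
μ = 7.934 − (-1.751)·0.338 = 8.525.

μ ≈ 8.525, σ ≈ 0.338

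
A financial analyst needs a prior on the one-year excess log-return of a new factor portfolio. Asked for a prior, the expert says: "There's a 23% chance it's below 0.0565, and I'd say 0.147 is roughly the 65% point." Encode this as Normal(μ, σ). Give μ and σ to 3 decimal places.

The p-quantile of Normal(μ,σ) is μ + z_p·σ, with z_{0.23} = -0.7388 and z_{0.65} = 0.3853.
Eliminate σ: μ = (z₂·x₁ − z₁·x₂)/(z₂ − z₁) = (0.3853·0.0565 − (-0.7388)·0.147)/1.124 = 0.116.
Then σ = (x₂ − x₁)/(z₂ − z₁) = (0.147 − 0.0565)/1.124 = 0.081.

μ = 0.116, σ = 0.081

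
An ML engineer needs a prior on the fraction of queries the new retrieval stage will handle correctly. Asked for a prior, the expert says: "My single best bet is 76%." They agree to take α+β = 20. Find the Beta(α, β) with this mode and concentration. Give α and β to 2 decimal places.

α = 14.68, β = 5.32

For α,β > 1 the Beta mode is (α−1)/(α+β−2). With α+β = 20, the mode is (α−1)/18.
Set (α−1)/18 = 0.76 → α = 1 + 0.76·18 = 14.68.
β = 20 − α = 5.32.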